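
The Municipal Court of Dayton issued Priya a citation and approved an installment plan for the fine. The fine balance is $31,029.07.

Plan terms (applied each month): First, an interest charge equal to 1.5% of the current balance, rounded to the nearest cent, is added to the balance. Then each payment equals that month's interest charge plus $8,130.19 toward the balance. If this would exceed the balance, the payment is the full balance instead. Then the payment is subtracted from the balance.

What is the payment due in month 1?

Month 1: opening $31,029.07; interest $465.44 → $31,494.51; payment $8,595.63; balance $22,898.88

$8,595.63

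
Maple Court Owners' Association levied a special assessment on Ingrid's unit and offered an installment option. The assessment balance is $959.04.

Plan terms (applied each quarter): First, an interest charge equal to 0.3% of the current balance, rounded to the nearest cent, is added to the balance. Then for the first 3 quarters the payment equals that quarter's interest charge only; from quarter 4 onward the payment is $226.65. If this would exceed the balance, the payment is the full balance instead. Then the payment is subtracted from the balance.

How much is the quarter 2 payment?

# | Opening | Interest | Payment | End bal
1 | $959.04 | $2.88 | $2.88 | $959.04
2 | $959.04 | $2.88 | $2.88 | $959.04

$2.88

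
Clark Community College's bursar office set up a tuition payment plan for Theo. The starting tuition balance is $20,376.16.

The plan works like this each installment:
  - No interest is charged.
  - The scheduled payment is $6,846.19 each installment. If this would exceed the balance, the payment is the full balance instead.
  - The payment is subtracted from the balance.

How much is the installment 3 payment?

$6,683.78

Installment 1: $20,376.16 − $6,846.19 → $13,529.97
Installment 2: $13,529.97 − $6,846.19 → $6,683.78
Installment 3: $6,683.78 − $6,683.78 → $0.00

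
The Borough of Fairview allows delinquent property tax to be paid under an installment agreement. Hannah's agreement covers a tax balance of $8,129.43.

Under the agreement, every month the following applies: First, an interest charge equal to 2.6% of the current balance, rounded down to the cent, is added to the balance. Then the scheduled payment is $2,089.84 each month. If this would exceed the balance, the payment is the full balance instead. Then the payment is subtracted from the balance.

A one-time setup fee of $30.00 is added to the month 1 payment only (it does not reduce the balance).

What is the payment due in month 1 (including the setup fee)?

Month 1: opening $8,129.43; interest $211.36 → $8,340.79; payment $2,089.84 (+ $30.00 fee); balance $6,250.95

$2,119.84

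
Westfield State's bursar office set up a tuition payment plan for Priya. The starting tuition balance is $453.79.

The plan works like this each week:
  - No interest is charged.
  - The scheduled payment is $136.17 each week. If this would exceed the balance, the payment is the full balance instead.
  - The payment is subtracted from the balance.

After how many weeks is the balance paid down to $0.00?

Week 1: opening $453.79; payment $136.17; balance $317.62
Week 2: opening $317.62; payment $136.17; balance $181.45
Week 3: opening $181.45; payment $136.17; balance $45.28
Week 4: opening $45.28; payment $45.28; balance $0.00
Balance reaches $0.00 in week 4.

4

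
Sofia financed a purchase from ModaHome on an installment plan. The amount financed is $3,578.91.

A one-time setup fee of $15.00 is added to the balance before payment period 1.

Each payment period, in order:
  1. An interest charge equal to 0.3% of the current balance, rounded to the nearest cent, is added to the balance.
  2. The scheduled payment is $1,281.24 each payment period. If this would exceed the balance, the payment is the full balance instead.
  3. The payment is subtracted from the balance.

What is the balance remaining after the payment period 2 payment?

Payment period 1: opening $3,593.91; interest $10.78 → $3,604.69; payment $1,281.24; balance $2,323.45
Payment period 2: opening $2,323.45; interest $6.97 → $2,330.42; payment $1,281.24; balance $1,049.18

$1,049.18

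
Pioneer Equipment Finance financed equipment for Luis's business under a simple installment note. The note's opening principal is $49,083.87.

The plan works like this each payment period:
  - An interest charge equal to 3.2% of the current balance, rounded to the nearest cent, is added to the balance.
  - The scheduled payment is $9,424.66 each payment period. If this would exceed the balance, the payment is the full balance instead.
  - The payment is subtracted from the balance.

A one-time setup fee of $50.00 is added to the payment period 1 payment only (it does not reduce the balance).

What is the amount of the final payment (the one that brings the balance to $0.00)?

Payment period 1: opening $49,083.87; interest $1,570.68 → $50,654.55; payment $9,424.66 (+ $50.00 fee); balance $41,229.89
Payment period 2: opening $41,229.89; interest $1,319.36 → $42,549.25; payment $9,424.66; balance $33,124.59
Payment period 3: opening $33,124.59; interest $1,059.99 → $34,184.58; payment $9,424.66; balance $24,759.92
Payment period 4: opening $24,759.92; interest $792.32 → $25,552.24; payment $9,424.66; balance $16,127.58
Payment period 5: opening $16,127.58; interest $516.08 → $16,643.66; payment $9,424.66; balance $7,219.00
Payment period 6: opening $7,219.00; interest $231.01 → $7,450.01; payment $7,450.01; balance $0.00

$7,450.01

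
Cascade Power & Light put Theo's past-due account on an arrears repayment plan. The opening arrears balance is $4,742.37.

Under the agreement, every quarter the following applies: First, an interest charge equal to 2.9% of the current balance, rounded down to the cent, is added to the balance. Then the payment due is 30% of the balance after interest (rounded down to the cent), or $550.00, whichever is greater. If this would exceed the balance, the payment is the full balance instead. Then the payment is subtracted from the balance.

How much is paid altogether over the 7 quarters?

Quarter 1: opening $4,742.37; interest $137.52 → $4,879.89; payment $1,463.96; balance $3,415.93
Quarter 2: opening $3,415.93; interest $99.06 → $3,514.99; payment $1,054.49; balance $2,460.50
Quarter 3: opening $2,460.50; interest $71.35 → $2,531.85; payment $759.55; balance $1,772.30
Quarter 4: opening $1,772.30; interest $51.39 → $1,823.69; payment $550.00; balance $1,273.69
Quarter 5: opening $1,273.69; interest $36.93 → $1,310.62; payment $550.00; balance $760.62
Quarter 6: opening $760.62; interest $22.05 → $782.67; payment $550.00; balance $232.67
Quarter 7: opening $232.67; interest $6.74 → $239.41; payment $239.41; balance $0.00
Total paid: $5,167.41

$5,167.41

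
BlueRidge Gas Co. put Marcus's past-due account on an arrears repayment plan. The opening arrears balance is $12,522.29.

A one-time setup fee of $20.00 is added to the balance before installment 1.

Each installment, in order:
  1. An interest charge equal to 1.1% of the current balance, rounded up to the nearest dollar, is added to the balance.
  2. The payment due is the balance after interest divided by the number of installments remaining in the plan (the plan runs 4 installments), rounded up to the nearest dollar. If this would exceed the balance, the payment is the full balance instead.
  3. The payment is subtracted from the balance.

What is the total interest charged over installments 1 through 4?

$350.00

Installment 1: opening $12,542.29; interest $138.00 → $12,680.29; payment $3,171.00; balance $9,509.29
Installment 2: opening $9,509.29; interest $105.00 → $9,614.29; payment $3,205.00; balance $6,409.29
Installment 3: opening $6,409.29; interest $71.00 → $6,480.29; payment $3,241.00; balance $3,239.29
Installment 4: opening $3,239.29; interest $36.00 → $3,275.29; payment $3,275.29; balance $0.00
Total interest: $138.00 + $105.00 + $71.00 + $36.00 = $350.00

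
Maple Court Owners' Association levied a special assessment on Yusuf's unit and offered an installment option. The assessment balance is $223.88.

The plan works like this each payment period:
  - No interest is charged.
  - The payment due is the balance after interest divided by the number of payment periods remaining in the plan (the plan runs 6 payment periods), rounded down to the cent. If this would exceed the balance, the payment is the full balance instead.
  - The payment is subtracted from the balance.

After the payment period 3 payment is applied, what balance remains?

Payment period 1: opening $223.88; payment $37.31; balance $186.57
Payment period 2: opening $186.57; payment $37.31; balance $149.26
Payment period 3: opening $149.26; payment $37.31; balance $111.95

$111.95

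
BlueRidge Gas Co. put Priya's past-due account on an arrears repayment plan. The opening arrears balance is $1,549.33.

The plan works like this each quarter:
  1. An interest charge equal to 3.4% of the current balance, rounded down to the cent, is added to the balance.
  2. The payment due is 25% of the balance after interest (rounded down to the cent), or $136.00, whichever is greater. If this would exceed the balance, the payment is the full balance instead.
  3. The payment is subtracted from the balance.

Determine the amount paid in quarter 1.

Quarter 1: opening $1,549.33; interest $52.67 → $1,602.00; payment $400.50; balance $1,201.50

$400.50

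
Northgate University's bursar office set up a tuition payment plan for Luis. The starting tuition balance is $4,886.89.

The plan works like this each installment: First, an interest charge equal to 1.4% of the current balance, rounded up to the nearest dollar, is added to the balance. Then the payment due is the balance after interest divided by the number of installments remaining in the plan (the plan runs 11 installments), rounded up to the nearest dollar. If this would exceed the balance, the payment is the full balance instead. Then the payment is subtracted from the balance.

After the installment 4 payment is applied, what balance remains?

$3,287.89

# | Opening | Interest | Payment | End bal
1 | $4,886.89 | $69.00 | $451.00 | $4,504.89
2 | $4,504.89 | $64.00 | $457.00 | $4,111.89
3 | $4,111.89 | $58.00 | $464.00 | $3,705.89
4 | $3,705.89 | $52.00 | $470.00 | $3,287.89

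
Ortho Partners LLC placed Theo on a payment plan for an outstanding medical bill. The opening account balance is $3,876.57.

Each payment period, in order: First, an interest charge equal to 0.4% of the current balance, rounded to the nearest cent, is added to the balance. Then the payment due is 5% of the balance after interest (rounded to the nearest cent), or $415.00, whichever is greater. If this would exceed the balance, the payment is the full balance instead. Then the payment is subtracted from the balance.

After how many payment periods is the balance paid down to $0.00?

Payment period 1: opening $3,876.57; interest $15.51 → $3,892.08; payment $415.00; balance $3,477.08
Payment period 2: opening $3,477.08; interest $13.91 → $3,490.99; payment $415.00; balance $3,075.99
Payment period 3: opening $3,075.99; interest $12.30 → $3,088.29; payment $415.00; balance $2,673.29
Payment period 4: opening $2,673.29; interest $10.69 → $2,683.98; payment $415.00; balance $2,268.98
Payment period 5: opening $2,268.98; interest $9.08 → $2,278.06; payment $415.00; balance $1,863.06
Payment period 6: opening $1,863.06; interest $7.45 → $1,870.51; payment $415.00; balance $1,455.51
Payment period 7: opening $1,455.51; interest $5.82 → $1,461.33; payment $415.00; balance $1,046.33
Payment period 8: opening $1,046.33; interest $4.19 → $1,050.52; payment $415.00; balance $635.52
Payment period 9: opening $635.52; interest $2.54 → $638.06; payment $415.00; balance $223.06
Payment period 10: opening $223.06; interest $0.89 → $223.95; payment $223.95; balance $0.00
Balance reaches $0.00 in payment period 10.

10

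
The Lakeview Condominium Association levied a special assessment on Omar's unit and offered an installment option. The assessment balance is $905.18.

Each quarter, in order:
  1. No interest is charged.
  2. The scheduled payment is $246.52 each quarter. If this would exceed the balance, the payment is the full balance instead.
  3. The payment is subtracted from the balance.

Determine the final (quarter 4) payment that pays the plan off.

Quarter 1: opening $905.18; payment $246.52; balance $658.66
Quarter 2: opening $658.66; payment $246.52; balance $412.14
Quarter 3: opening $412.14; payment $246.52; balance $165.62
Quarter 4: opening $165.62; payment $165.62; balance $0.00

$165.62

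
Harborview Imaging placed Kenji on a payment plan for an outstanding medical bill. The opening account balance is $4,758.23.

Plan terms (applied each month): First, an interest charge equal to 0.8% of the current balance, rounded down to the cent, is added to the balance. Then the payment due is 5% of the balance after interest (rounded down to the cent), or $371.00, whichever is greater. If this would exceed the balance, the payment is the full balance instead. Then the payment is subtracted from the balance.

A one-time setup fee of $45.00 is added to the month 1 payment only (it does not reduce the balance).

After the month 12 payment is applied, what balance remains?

$582.41

Month 1: $4,758.23 +$38.06 interest = $4,796.29; pay $371.00 (+ $45.00 fee) → $4,425.29
Month 2: $4,425.29 +$35.40 interest = $4,460.69; pay $371.00 → $4,089.69
Month 3: $4,089.69 +$32.71 interest = $4,122.40; pay $371.00 → $3,751.40
Month 4: $3,751.40 +$30.01 interest = $3,781.41; pay $371.00 → $3,410.41
Month 5: $3,410.41 +$27.28 interest = $3,437.69; pay $371.00 → $3,066.69
Month 6: $3,066.69 +$24.53 interest = $3,091.22; pay $371.00 → $2,720.22
Month 7: $2,720.22 +$21.76 interest = $2,741.98; pay $371.00 → $2,370.98
Month 8: $2,370.98 +$18.96 interest = $2,389.94; pay $371.00 → $2,018.94
Month 9: $2,018.94 +$16.15 interest = $2,035.09; pay $371.00 → $1,664.09
Month 10: $1,664.09 +$13.31 interest = $1,677.40; pay $371.00 → $1,306.40
Month 11: $1,306.40 +$10.45 interest = $1,316.85; pay $371.00 → $945.85
Month 12: $945.85 +$7.56 interest = $953.41; pay $371.00 → $582.41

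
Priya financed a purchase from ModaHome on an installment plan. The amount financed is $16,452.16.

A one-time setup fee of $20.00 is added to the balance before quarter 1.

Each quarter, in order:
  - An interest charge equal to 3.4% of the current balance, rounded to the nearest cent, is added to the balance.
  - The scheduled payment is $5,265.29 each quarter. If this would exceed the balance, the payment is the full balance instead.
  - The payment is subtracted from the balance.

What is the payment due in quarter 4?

Quarter 1: opening $16,472.16; interest $560.05 → $17,032.21; payment $5,265.29; balance $11,766.92
Quarter 2: opening $11,766.92; interest $400.08 → $12,167.00; payment $5,265.29; balance $6,901.71
Quarter 3: opening $6,901.71; interest $234.66 → $7,136.37; payment $5,265.29; balance $1,871.08
Quarter 4: opening $1,871.08; interest $63.62 → $1,934.70; payment $1,934.70; balance $0.00

$1,934.70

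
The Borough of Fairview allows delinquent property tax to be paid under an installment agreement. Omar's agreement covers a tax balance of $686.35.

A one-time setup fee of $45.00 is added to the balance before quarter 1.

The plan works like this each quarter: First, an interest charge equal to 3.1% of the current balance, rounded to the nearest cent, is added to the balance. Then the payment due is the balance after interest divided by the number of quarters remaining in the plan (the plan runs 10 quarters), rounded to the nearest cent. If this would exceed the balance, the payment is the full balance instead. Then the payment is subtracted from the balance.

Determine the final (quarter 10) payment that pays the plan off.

$99.24

# | Opening | Interest | Payment | End bal
1 | $731.35 | $22.67 | $75.40 | $678.62
2 | $678.62 | $21.04 | $77.74 | $621.92
3 | $621.92 | $19.28 | $80.15 | $561.05
4 | $561.05 | $17.39 | $82.63 | $495.81
5 | $495.81 | $15.37 | $85.20 | $425.98
6 | $425.98 | $13.21 | $87.84 | $351.35
7 | $351.35 | $10.89 | $90.56 | $271.68
8 | $271.68 | $8.42 | $93.37 | $186.73
9 | $186.73 | $5.79 | $96.26 | $96.26
10 | $96.26 | $2.98 | $99.24 | $0.00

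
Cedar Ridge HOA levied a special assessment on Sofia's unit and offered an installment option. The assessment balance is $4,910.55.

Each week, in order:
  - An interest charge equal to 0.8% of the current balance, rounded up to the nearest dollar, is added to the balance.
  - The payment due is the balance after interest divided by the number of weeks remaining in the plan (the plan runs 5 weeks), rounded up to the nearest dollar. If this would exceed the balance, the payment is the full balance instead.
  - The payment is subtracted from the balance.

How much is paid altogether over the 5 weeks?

$5,032.55

Week 1: opening $4,910.55; interest $40.00 → $4,950.55; payment $991.00; balance $3,959.55
Week 2: opening $3,959.55; interest $32.00 → $3,991.55; payment $998.00; balance $2,993.55
Week 3: opening $2,993.55; interest $24.00 → $3,017.55; payment $1,006.00; balance $2,011.55
Week 4: opening $2,011.55; interest $17.00 → $2,028.55; payment $1,015.00; balance $1,013.55
Week 5: opening $1,013.55; interest $9.00 → $1,022.55; payment $1,022.55; balance $0.00
Total paid: $5,032.55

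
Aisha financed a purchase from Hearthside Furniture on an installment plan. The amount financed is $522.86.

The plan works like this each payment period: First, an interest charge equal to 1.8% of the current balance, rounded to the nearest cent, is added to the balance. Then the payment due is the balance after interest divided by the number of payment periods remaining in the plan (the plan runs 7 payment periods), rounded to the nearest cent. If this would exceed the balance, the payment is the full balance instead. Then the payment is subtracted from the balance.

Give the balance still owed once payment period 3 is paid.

$315.20

# | Opening | Interest | Payment | End bal
1 | $522.86 | $9.41 | $76.04 | $456.23
2 | $456.23 | $8.21 | $77.41 | $387.03
3 | $387.03 | $6.97 | $78.80 | $315.20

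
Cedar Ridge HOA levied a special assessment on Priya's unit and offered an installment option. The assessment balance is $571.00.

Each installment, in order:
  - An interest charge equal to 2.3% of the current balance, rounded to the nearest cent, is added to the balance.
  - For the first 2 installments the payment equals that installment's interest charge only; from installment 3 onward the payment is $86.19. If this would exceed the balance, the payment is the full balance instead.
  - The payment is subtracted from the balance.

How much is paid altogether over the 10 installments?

Installment 1: opening $571.00; interest $13.13 → $584.13; payment $13.13; balance $571.00
Installment 2: opening $571.00; interest $13.13 → $584.13; payment $13.13; balance $571.00
Installment 3: opening $571.00; interest $13.13 → $584.13; payment $86.19; balance $497.94
Installment 4: opening $497.94; interest $11.45 → $509.39; payment $86.19; balance $423.20
Installment 5: opening $423.20; interest $9.73 → $432.93; payment $86.19; balance $346.74
Installment 6: opening $346.74; interest $7.98 → $354.72; payment $86.19; balance $268.53
Installment 7: opening $268.53; interest $6.18 → $274.71; payment $86.19; balance $188.52
Installment 8: opening $188.52; interest $4.34 → $192.86; payment $86.19; balance $106.67
Installment 9: opening $106.67; interest $2.45 → $109.12; payment $86.19; balance $22.93
Installment 10: opening $22.93; interest $0.53 → $23.46; payment $23.46; balance $0.00
Total paid: $653.05

$653.05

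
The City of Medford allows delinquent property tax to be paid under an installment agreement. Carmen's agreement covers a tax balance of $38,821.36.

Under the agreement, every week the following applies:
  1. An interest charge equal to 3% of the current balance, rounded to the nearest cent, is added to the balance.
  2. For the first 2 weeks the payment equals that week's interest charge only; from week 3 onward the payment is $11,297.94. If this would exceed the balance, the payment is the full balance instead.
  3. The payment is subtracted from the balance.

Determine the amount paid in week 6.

Week 1: opening $38,821.36; interest $1,164.64 → $39,986.00; payment $1,164.64; balance $38,821.36
Week 2: opening $38,821.36; interest $1,164.64 → $39,986.00; payment $1,164.64; balance $38,821.36
Week 3: opening $38,821.36; interest $1,164.64 → $39,986.00; payment $11,297.94; balance $28,688.06
Week 4: opening $28,688.06; interest $860.64 → $29,548.70; payment $11,297.94; balance $18,250.76
Week 5: opening $18,250.76; interest $547.52 → $18,798.28; payment $11,297.94; balance $7,500.34
Week 6: opening $7,500.34; interest $225.01 → $7,725.35; payment $7,725.35; balance $0.00

$7,725.35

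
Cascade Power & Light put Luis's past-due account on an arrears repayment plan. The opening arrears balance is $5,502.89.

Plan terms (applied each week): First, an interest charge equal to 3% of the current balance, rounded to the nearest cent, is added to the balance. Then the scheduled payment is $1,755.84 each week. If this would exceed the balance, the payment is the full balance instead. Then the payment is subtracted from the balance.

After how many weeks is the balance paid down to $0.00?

4

Week 1: opening $5,502.89; interest $165.09 → $5,667.98; payment $1,755.84; balance $3,912.14
Week 2: opening $3,912.14; interest $117.36 → $4,029.50; payment $1,755.84; balance $2,273.66
Week 3: opening $2,273.66; interest $68.21 → $2,341.87; payment $1,755.84; balance $586.03
Week 4: opening $586.03; interest $17.58 → $603.61; payment $603.61; balance $0.00
Balance reaches $0.00 in week 4.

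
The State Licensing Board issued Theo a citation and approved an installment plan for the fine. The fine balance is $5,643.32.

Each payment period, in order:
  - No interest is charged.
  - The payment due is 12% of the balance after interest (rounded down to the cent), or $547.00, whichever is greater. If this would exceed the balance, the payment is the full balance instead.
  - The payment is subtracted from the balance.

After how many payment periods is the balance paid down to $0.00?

10

Payment period 1: opening $5,643.32; payment $677.19; balance $4,966.13
Payment period 2: opening $4,966.13; payment $595.93; balance $4,370.20
Payment period 3: opening $4,370.20; payment $547.00; balance $3,823.20
Payment period 4: opening $3,823.20; payment $547.00; balance $3,276.20
Payment period 5: opening $3,276.20; payment $547.00; balance $2,729.20
Payment period 6: opening $2,729.20; payment $547.00; balance $2,182.20
Payment period 7: opening $2,182.20; payment $547.00; balance $1,635.20
Payment period 8: opening $1,635.20; payment $547.00; balance $1,088.20
Payment period 9: opening $1,088.20; payment $547.00; balance $541.20
Payment period 10: opening $541.20; payment $541.20; balance $0.00
Balance reaches $0.00 in payment period 10.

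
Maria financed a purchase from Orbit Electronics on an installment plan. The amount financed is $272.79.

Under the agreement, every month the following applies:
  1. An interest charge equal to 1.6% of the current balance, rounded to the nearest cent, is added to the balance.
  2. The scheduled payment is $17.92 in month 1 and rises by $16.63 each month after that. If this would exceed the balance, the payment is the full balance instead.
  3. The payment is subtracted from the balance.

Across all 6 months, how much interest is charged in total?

Month 1: $272.79 +$4.36 interest = $277.15; pay $17.92 → $259.23
Month 2: $259.23 +$4.15 interest = $263.38; pay $34.55 → $228.83
Month 3: $228.83 +$3.66 interest = $232.49; pay $51.18 → $181.31
Month 4: $181.31 +$2.90 interest = $184.21; pay $67.81 → $116.40
Month 5: $116.40 +$1.86 interest = $118.26; pay $84.44 → $33.82
Month 6: $33.82 +$0.54 interest = $34.36; pay $34.36 → $0.00
Total interest: $4.36 + $4.15 + $3.66 + $2.90 + $1.86 + $0.54 = $17.47

$17.47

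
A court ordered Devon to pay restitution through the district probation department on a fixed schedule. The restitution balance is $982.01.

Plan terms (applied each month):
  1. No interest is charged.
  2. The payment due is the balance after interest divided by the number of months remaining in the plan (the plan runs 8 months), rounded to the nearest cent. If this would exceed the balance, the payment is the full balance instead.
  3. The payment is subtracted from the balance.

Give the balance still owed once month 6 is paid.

Month 1: opening $982.01; payment $122.75; balance $859.26
Month 2: opening $859.26; payment $122.75; balance $736.51
Month 3: opening $736.51; payment $122.75; balance $613.76
Month 4: opening $613.76; payment $122.75; balance $491.01
Month 5: opening $491.01; payment $122.75; balance $368.26
Month 6: opening $368.26; payment $122.75; balance $245.51

$245.51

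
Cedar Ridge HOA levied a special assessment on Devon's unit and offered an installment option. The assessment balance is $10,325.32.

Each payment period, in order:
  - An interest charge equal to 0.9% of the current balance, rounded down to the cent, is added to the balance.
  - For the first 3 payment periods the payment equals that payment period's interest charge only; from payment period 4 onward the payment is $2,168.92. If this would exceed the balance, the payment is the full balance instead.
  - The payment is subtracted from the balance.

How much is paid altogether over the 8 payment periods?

# | Opening | Interest | Payment | End bal
1 | $10,325.32 | $92.92 | $92.92 | $10,325.32
2 | $10,325.32 | $92.92 | $92.92 | $10,325.32
3 | $10,325.32 | $92.92 | $92.92 | $10,325.32
4 | $10,325.32 | $92.92 | $2,168.92 | $8,249.32
5 | $8,249.32 | $74.24 | $2,168.92 | $6,154.64
6 | $6,154.64 | $55.39 | $2,168.92 | $4,041.11
7 | $4,041.11 | $36.36 | $2,168.92 | $1,908.55
8 | $1,908.55 | $17.17 | $1,925.72 | $0.00
Total paid: $10,880.16

$10,880.16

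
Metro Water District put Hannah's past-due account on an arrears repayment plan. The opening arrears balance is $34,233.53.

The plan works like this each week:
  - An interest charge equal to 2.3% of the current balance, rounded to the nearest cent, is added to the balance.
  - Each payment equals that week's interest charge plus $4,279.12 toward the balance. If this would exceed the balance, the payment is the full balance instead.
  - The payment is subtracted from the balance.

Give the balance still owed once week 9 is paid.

$0.00

Week 1: opening $34,233.53; interest $787.37 → $35,020.90; payment $5,066.49; balance $29,954.41
Week 2: opening $29,954.41; interest $688.95 → $30,643.36; payment $4,968.07; balance $25,675.29
Week 3: opening $25,675.29; interest $590.53 → $26,265.82; payment $4,869.65; balance $21,396.17
Week 4: opening $21,396.17; interest $492.11 → $21,888.28; payment $4,771.23; balance $17,117.05
Week 5: opening $17,117.05; interest $393.69 → $17,510.74; payment $4,672.81; balance $12,837.93
Week 6: opening $12,837.93; interest $295.27 → $13,133.20; payment $4,574.39; balance $8,558.81
Week 7: opening $8,558.81; interest $196.85 → $8,755.66; payment $4,475.97; balance $4,279.69
Week 8: opening $4,279.69; interest $98.43 → $4,378.12; payment $4,377.55; balance $0.57
Week 9: opening $0.57; interest $0.01 → $0.58; payment $0.58; balance $0.00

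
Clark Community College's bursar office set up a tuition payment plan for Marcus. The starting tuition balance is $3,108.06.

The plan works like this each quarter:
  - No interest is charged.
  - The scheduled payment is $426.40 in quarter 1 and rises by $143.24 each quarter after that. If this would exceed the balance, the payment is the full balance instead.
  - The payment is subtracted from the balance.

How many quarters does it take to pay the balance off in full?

5

# | Opening | Payment | End bal
1 | $3,108.06 | $426.40 | $2,681.66
2 | $2,681.66 | $569.64 | $2,112.02
3 | $2,112.02 | $712.88 | $1,399.14
4 | $1,399.14 | $856.12 | $543.02
5 | $543.02 | $543.02 | $0.00
Balance reaches $0.00 in quarter 5.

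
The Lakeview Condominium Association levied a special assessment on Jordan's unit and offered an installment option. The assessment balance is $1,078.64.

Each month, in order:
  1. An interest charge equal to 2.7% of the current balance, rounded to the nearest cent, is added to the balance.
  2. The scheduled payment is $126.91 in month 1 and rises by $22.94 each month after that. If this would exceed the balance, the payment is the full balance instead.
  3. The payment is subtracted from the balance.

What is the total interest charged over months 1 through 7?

Month 1: $1,078.64 +$29.12 interest = $1,107.76; pay $126.91 → $980.85
Month 2: $980.85 +$26.48 interest = $1,007.33; pay $149.85 → $857.48
Month 3: $857.48 +$23.15 interest = $880.63; pay $172.79 → $707.84
Month 4: $707.84 +$19.11 interest = $726.95; pay $195.73 → $531.22
Month 5: $531.22 +$14.34 interest = $545.56; pay $218.67 → $326.89
Month 6: $326.89 +$8.83 interest = $335.72; pay $241.61 → $94.11
Month 7: $94.11 +$2.54 interest = $96.65; pay $96.65 → $0.00
Total interest: $29.12 + $26.48 + $23.15 + $19.11 + $14.34 + $8.83 + $2.54 = $123.57

$123.57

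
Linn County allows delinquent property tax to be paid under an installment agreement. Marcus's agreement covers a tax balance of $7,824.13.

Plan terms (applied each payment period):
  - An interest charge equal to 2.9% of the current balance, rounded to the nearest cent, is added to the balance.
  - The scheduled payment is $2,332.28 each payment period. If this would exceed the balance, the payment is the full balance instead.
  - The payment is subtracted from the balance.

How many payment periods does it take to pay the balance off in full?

4

Payment period 1: $7,824.13 +$226.90 interest = $8,051.03; pay $2,332.28 → $5,718.75
Payment period 2: $5,718.75 +$165.84 interest = $5,884.59; pay $2,332.28 → $3,552.31
Payment period 3: $3,552.31 +$103.02 interest = $3,655.33; pay $2,332.28 → $1,323.05
Payment period 4: $1,323.05 +$38.37 interest = $1,361.42; pay $1,361.42 → $0.00
Balance reaches $0.00 in payment period 4.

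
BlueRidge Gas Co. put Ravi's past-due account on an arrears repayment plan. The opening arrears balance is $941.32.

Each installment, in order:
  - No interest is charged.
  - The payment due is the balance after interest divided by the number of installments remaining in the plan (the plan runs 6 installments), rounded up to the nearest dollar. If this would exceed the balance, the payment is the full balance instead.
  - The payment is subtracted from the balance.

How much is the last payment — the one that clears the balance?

$156.32

Installment 1: opening $941.32; payment $157.00; balance $784.32
Installment 2: opening $784.32; payment $157.00; balance $627.32
Installment 3: opening $627.32; payment $157.00; balance $470.32
Installment 4: opening $470.32; payment $157.00; balance $313.32
Installment 5: opening $313.32; payment $157.00; balance $156.32
Installment 6: opening $156.32; payment $156.32; balance $0.00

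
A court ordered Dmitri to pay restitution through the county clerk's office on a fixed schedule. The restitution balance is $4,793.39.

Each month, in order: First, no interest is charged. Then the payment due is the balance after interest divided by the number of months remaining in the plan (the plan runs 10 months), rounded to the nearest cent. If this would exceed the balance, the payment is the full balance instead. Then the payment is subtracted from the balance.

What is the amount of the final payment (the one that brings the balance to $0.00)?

Month 1: opening $4,793.39; payment $479.34; balance $4,314.05
Month 2: opening $4,314.05; payment $479.34; balance $3,834.71
Month 3: opening $3,834.71; payment $479.34; balance $3,355.37
Month 4: opening $3,355.37; payment $479.34; balance $2,876.03
Month 5: opening $2,876.03; payment $479.34; balance $2,396.69
Month 6: opening $2,396.69; payment $479.34; balance $1,917.35
Month 7: opening $1,917.35; payment $479.34; balance $1,438.01
Month 8: opening $1,438.01; payment $479.34; balance $958.67
Month 9: opening $958.67; payment $479.34; balance $479.33
Month 10: opening $479.33; payment $479.33; balance $0.00

$479.33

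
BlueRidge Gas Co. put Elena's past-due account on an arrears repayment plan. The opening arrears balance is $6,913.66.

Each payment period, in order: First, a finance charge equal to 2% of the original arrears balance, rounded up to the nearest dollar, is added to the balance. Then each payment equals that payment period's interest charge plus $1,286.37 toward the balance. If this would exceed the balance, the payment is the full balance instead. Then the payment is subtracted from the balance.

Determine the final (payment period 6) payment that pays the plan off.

$620.81

# | Opening | Interest | Payment | End bal
1 | $6,913.66 | $139.00 | $1,425.37 | $5,627.29
2 | $5,627.29 | $139.00 | $1,425.37 | $4,340.92
3 | $4,340.92 | $139.00 | $1,425.37 | $3,054.55
4 | $3,054.55 | $139.00 | $1,425.37 | $1,768.18
5 | $1,768.18 | $139.00 | $1,425.37 | $481.81
6 | $481.81 | $139.00 | $620.81 | $0.00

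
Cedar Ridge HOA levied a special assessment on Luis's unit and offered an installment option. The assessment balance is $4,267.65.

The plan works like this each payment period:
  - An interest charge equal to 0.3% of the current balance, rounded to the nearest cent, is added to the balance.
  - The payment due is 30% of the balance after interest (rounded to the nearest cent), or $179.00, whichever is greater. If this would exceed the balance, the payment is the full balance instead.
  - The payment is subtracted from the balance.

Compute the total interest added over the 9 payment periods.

# | Opening | Interest | Payment | End bal
1 | $4,267.65 | $12.80 | $1,284.14 | $2,996.31
2 | $2,996.31 | $8.99 | $901.59 | $2,103.71
3 | $2,103.71 | $6.31 | $633.01 | $1,477.01
4 | $1,477.01 | $4.43 | $444.43 | $1,037.01
5 | $1,037.01 | $3.11 | $312.04 | $728.08
6 | $728.08 | $2.18 | $219.08 | $511.18
7 | $511.18 | $1.53 | $179.00 | $333.71
8 | $333.71 | $1.00 | $179.00 | $155.71
9 | $155.71 | $0.47 | $156.18 | $0.00
Total interest: $12.80 + $8.99 + $6.31 + $4.43 + $3.11 + $2.18 + $1.53 + $1.00 + $0.47 = $40.82

$40.82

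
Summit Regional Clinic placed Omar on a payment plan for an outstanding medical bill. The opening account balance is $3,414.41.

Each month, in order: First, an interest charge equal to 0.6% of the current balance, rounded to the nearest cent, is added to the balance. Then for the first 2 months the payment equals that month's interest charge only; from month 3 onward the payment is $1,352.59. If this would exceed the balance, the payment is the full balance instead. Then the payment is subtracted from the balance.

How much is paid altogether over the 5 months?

$3,492.82

# | Opening | Interest | Payment | End bal
1 | $3,414.41 | $20.49 | $20.49 | $3,414.41
2 | $3,414.41 | $20.49 | $20.49 | $3,414.41
3 | $3,414.41 | $20.49 | $1,352.59 | $2,082.31
4 | $2,082.31 | $12.49 | $1,352.59 | $742.21
5 | $742.21 | $4.45 | $746.66 | $0.00
Total paid: $3,492.82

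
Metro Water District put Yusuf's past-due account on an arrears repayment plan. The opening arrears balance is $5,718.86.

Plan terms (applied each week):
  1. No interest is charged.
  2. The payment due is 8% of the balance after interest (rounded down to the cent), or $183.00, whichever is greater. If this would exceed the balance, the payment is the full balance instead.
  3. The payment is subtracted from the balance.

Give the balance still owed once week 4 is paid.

Week 1: opening $5,718.86; payment $457.50; balance $5,261.36
Week 2: opening $5,261.36; payment $420.90; balance $4,840.46
Week 3: opening $4,840.46; payment $387.23; balance $4,453.23
Week 4: opening $4,453.23; payment $356.25; balance $4,096.98

$4,096.98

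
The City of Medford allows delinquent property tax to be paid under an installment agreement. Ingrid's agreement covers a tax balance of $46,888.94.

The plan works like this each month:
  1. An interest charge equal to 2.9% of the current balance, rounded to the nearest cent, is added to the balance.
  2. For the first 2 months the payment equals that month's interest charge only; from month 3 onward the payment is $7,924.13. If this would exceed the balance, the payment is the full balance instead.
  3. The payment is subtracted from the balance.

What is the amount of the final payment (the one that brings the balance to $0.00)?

Month 1: opening $46,888.94; interest $1,359.78 → $48,248.72; payment $1,359.78; balance $46,888.94
Month 2: opening $46,888.94; interest $1,359.78 → $48,248.72; payment $1,359.78; balance $46,888.94
Month 3: opening $46,888.94; interest $1,359.78 → $48,248.72; payment $7,924.13; balance $40,324.59
Month 4: opening $40,324.59; interest $1,169.41 → $41,494.00; payment $7,924.13; balance $33,569.87
Month 5: opening $33,569.87; interest $973.53 → $34,543.40; payment $7,924.13; balance $26,619.27
Month 6: opening $26,619.27; interest $771.96 → $27,391.23; payment $7,924.13; balance $19,467.10
Month 7: opening $19,467.10; interest $564.55 → $20,031.65; payment $7,924.13; balance $12,107.52
Month 8: opening $12,107.52; interest $351.12 → $12,458.64; payment $7,924.13; balance $4,534.51
Month 9: opening $4,534.51; interest $131.50 → $4,666.01; payment $4,666.01; balance $0.00

$4,666.01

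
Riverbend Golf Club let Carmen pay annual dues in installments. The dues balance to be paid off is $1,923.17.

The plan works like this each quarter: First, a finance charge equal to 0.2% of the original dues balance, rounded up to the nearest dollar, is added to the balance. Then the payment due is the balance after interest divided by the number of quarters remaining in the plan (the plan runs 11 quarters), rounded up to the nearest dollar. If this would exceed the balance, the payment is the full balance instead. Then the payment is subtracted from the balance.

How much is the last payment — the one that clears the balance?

Quarter 1: opening $1,923.17; interest $4.00 → $1,927.17; payment $176.00; balance $1,751.17
Quarter 2: opening $1,751.17; interest $4.00 → $1,755.17; payment $176.00; balance $1,579.17
Quarter 3: opening $1,579.17; interest $4.00 → $1,583.17; payment $176.00; balance $1,407.17
Quarter 4: opening $1,407.17; interest $4.00 → $1,411.17; payment $177.00; balance $1,234.17
Quarter 5: opening $1,234.17; interest $4.00 → $1,238.17; payment $177.00; balance $1,061.17
Quarter 6: opening $1,061.17; interest $4.00 → $1,065.17; payment $178.00; balance $887.17
Quarter 7: opening $887.17; interest $4.00 → $891.17; payment $179.00; balance $712.17
Quarter 8: opening $712.17; interest $4.00 → $716.17; payment $180.00; balance $536.17
Quarter 9: opening $536.17; interest $4.00 → $540.17; payment $181.00; balance $359.17
Quarter 10: opening $359.17; interest $4.00 → $363.17; payment $182.00; balance $181.17
Quarter 11: opening $181.17; interest $4.00 → $185.17; payment $185.17; balance $0.00

$185.17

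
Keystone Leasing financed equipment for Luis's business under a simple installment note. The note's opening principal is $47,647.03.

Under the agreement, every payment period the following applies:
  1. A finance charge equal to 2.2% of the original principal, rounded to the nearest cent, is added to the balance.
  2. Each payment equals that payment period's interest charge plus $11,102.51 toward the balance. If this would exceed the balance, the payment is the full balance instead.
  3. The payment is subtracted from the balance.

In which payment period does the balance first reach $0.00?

Payment period 1: opening $47,647.03; interest $1,048.23 → $48,695.26; payment $12,150.74; balance $36,544.52
Payment period 2: opening $36,544.52; interest $1,048.23 → $37,592.75; payment $12,150.74; balance $25,442.01
Payment period 3: opening $25,442.01; interest $1,048.23 → $26,490.24; payment $12,150.74; balance $14,339.50
Payment period 4: opening $14,339.50; interest $1,048.23 → $15,387.73; payment $12,150.74; balance $3,236.99
Payment period 5: opening $3,236.99; interest $1,048.23 → $4,285.22; payment $4,285.22; balance $0.00
Balance reaches $0.00 in payment period 5.

5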